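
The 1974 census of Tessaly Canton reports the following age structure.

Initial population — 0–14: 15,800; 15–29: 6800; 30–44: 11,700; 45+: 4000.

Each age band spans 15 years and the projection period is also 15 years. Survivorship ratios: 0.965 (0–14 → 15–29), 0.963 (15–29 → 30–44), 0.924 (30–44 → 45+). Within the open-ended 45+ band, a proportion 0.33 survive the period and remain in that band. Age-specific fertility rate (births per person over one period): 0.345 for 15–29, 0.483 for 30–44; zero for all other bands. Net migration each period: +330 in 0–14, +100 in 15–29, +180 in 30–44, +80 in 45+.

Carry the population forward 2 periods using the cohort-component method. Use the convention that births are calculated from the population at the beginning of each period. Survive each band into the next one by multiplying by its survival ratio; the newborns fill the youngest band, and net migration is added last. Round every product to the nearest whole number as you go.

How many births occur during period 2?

8545

Numbering the bands 1..4 from youngest to oldest:
Period 1.
Births: 6800 × 0.345 = 2346 ; 11700 × 0.483 = 5651 ⇒ total 7997
Band 2: 15800 × 0.965 = 15247
Band 3: 6800 × 0.963 = 6548
Band 4: 11700 × 0.924 + 4000 × 0.33 = 10811 + 1320 = 12131
Net migration: Band 1 + 330 → 8327; Band 2 + 100 → 15347; Band 3 + 180 → 6728; Band 4 + 80 → 12211
→ [8327, 15347, 6728, 12211]
Period 2.
Births: 15347 × 0.345 = 5295 ; 6728 × 0.483 = 3250 ⇒ total 8545
Band 2: 8327 × 0.965 = 8036
Band 3: 15347 × 0.963 = 14779
Band 4: 6728 × 0.924 + 12211 × 0.33 = 6217 + 4030 = 10247
Net migration: Band 1 + 330 → 8875; Band 2 + 100 → 8136; Band 3 + 180 → 14959; Band 4 + 80 → 10327
→ [8875, 8136, 14959, 10327]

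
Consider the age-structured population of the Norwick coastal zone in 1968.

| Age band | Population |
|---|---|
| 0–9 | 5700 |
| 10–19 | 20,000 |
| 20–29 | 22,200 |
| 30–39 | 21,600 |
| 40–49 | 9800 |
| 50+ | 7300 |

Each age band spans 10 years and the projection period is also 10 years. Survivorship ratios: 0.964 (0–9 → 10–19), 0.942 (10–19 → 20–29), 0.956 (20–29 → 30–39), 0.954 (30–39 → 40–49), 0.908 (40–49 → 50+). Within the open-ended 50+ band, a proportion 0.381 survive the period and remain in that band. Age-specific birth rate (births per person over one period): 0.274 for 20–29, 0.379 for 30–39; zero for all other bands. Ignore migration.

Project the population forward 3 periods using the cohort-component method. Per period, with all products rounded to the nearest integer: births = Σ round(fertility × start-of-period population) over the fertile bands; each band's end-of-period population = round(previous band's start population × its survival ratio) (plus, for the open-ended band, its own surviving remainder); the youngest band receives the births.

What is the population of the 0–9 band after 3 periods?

After projecting period 1:
Births: 22200 * 0.274 = 6083 ; 21600 * 0.379 = 8186 — total 14269
10–19: 5700 * 0.964 = 5495
20–29: 20000 * 0.942 = 18840
30–39: 22200 * 0.956 = 21223
40–49: 21600 * 0.954 = 20606
50+: 9800 * 0.908 + 7300 * 0.381 = 8898 + 2781 = 11679
Giving 14269 / 5495 / 18840 / 21223 / 20606 / 11679.
After projecting period 2:
Births: 18840 * 0.274 = 5162 ; 21223 * 0.379 = 8044 — total 13206
10–19: 14269 * 0.964 = 13755
20–29: 5495 * 0.942 = 5176
30–39: 18840 * 0.956 = 18011
40–49: 21223 * 0.954 = 20247
50+: 20606 * 0.908 + 11679 * 0.381 = 18710 + 4450 = 23160
Giving 13206 / 13755 / 5176 / 18011 / 20247 / 23160.
After projecting period 3:
Births: 5176 * 0.274 = 1418 ; 18011 * 0.379 = 6826 — total 8244
10–19: 13206 * 0.964 = 12731
20–29: 13755 * 0.942 = 12957
30–39: 5176 * 0.956 = 4948
40–49: 18011 * 0.954 = 17182
50+: 20247 * 0.908 + 23160 * 0.381 = 18384 + 8824 = 27208
Giving 8244 / 12731 / 12957 / 4948 / 17182 / 27208.

8244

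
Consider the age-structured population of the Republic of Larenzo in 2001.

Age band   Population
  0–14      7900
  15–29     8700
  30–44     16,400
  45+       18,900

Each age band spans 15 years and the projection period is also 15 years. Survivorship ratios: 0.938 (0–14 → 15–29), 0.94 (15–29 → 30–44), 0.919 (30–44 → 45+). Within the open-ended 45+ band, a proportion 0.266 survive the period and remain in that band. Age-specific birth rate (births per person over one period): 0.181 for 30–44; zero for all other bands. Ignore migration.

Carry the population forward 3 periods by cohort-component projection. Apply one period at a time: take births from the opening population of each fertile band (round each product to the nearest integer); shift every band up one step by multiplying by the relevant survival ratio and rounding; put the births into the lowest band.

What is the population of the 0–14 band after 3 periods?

1261

Numbering the groups 1..4 from youngest to oldest:
— Period 1 —
Births: 16400 × 0.181 = 2968
Group 2: 7900 × 0.938 = 7410
Group 3: 8700 × 0.94 = 8178
Group 4: 16400 × 0.919 + 18900 × 0.266 = 15072 + 5027 = 20099
→ [2968, 7410, 8178, 20099]
— Period 2 —
Births: 8178 × 0.181 = 1480
Group 2: 2968 × 0.938 = 2784
Group 3: 7410 × 0.94 = 6965
Group 4: 8178 × 0.919 + 20099 × 0.266 = 7516 + 5346 = 12862
→ [1480, 2784, 6965, 12862]
— Period 3 —
Births: 6965 × 0.181 = 1261
Group 2: 1480 × 0.938 = 1388
Group 3: 2784 × 0.94 = 2617
Group 4: 6965 × 0.919 + 12862 × 0.266 = 6401 + 3421 = 9822
→ [1261, 1388, 2617, 9822]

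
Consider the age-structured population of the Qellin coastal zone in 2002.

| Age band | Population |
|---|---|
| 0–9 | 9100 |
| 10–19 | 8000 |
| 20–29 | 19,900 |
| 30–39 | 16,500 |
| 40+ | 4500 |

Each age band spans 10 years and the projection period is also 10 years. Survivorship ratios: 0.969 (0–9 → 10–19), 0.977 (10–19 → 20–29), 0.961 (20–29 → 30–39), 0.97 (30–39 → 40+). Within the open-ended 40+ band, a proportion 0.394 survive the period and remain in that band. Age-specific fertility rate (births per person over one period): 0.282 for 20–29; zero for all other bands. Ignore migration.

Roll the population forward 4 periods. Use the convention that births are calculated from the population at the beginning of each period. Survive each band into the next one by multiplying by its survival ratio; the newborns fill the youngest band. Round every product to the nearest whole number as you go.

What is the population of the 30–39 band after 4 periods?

— Period 1 —
Births: 19900 × 0.282 = 5612
10–19: 9100 × 0.969 = 8818
20–29: 8000 × 0.977 = 7816
30–39: 19900 × 0.961 = 19124
40+: 16500 × 0.97 + 4500 × 0.394 = 16005 + 1773 = 17778
→ [5612, 8818, 7816, 19124, 17778]
— Period 2 —
Births: 7816 × 0.282 = 2204
10–19: 5612 × 0.969 = 5438
20–29: 8818 × 0.977 = 8615
30–39: 7816 × 0.961 = 7511
40+: 19124 × 0.97 + 17778 × 0.394 = 18550 + 7005 = 25555
→ [2204, 5438, 8615, 7511, 25555]
— Period 3 —
Births: 8615 × 0.282 = 2429
10–19: 2204 × 0.969 = 2136
20–29: 5438 × 0.977 = 5313
30–39: 8615 × 0.961 = 8279
40+: 7511 × 0.97 + 25555 × 0.394 = 7286 + 10069 = 17355
→ [2429, 2136, 5313, 8279, 17355]
— Period 4 —
Births: 5313 × 0.282 = 1498
10–19: 2429 × 0.969 = 2354
20–29: 2136 × 0.977 = 2087
30–39: 5313 × 0.961 = 5106
40+: 8279 × 0.97 + 17355 × 0.394 = 8031 + 6838 = 14869
→ [1498, 2354, 2087, 5106, 14869]

5106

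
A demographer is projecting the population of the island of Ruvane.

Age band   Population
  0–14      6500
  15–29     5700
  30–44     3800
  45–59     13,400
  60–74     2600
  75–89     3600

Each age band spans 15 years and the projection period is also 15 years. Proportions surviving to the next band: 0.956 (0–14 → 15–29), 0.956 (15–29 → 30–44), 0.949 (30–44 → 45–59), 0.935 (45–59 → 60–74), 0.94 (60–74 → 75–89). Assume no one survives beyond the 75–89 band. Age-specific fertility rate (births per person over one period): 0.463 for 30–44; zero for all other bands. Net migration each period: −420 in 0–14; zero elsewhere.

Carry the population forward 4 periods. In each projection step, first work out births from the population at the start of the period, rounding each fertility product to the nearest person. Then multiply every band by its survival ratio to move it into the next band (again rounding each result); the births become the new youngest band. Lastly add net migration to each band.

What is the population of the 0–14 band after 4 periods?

(Bands numbered youngest = 1 to oldest = 6.)
[period 1]
Births: 3800 * 0.463 = 1759
Band 2: 6500 * 0.956 = 6214
Band 3: 5700 * 0.956 = 5449
Band 4: 3800 * 0.949 = 3606
Band 5: 13400 * 0.935 = 12529
Band 6: 2600 * 0.94 = 2444
Net migration: Band 1 − 420 → 1339
Giving 1339 / 6214 / 5449 / 3606 / 12529 / 2444.
[period 2]
Births: 5449 * 0.463 = 2523
Band 2: 1339 * 0.956 = 1280
Band 3: 6214 * 0.956 = 5941
Band 4: 5449 * 0.949 = 5171
Band 5: 3606 * 0.935 = 3372
Band 6: 12529 * 0.94 = 11777
Net migration: Band 1 − 420 → 2103
Giving 2103 / 1280 / 5941 / 5171 / 3372 / 11777.
[period 3]
Births: 5941 * 0.463 = 2751
Band 2: 2103 * 0.956 = 2010
Band 3: 1280 * 0.956 = 1224
Band 4: 5941 * 0.949 = 5638
Band 5: 5171 * 0.935 = 4835
Band 6: 3372 * 0.94 = 3170
Net migration: Band 1 − 420 → 2331
Giving 2331 / 2010 / 1224 / 5638 / 4835 / 3170.
[period 4]
Births: 1224 * 0.463 = 567
Band 2: 2331 * 0.956 = 2228
Band 3: 2010 * 0.956 = 1922
Band 4: 1224 * 0.949 = 1162
Band 5: 5638 * 0.935 = 5272
Band 6: 4835 * 0.94 = 4545
Net migration: Band 1 − 420 → 147
Giving 147 / 2228 / 1922 / 1162 / 5272 / 4545.

147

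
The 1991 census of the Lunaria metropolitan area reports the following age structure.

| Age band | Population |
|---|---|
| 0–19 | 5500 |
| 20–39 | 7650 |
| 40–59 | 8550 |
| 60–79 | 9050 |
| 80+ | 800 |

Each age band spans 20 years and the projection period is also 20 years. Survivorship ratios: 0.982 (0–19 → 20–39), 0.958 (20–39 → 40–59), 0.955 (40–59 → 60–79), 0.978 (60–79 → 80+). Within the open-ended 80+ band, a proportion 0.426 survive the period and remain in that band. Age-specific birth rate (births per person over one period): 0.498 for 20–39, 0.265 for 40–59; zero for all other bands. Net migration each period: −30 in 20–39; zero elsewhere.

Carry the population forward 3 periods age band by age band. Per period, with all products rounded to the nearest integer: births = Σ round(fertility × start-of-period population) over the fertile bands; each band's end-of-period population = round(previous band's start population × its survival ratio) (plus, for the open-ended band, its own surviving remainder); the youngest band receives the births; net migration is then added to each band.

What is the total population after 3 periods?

31340

Call the groups 1 to 5, youngest first.
After projecting period 1:
Births: 7650 × 0.498 = 3810 ; 8550 × 0.265 = 2266 → total 6076
Group 2: 5500 × 0.982 = 5401
Group 3: 7650 × 0.958 = 7329
Group 4: 8550 × 0.955 = 8165
Group 5: 9050 × 0.978 + 800 × 0.426 = 8851 + 341 = 9192
Net migration: Group 2 − 30 → 5371
Giving 6076 / 5371 / 7329 / 8165 / 9192.
After projecting period 2:
Births: 5371 × 0.498 = 2675 ; 7329 × 0.265 = 1942 → total 4617
Group 2: 6076 × 0.982 = 5967
Group 3: 5371 × 0.958 = 5145
Group 4: 7329 × 0.955 = 6999
Group 5: 8165 × 0.978 + 9192 × 0.426 = 7985 + 3916 = 11901
Net migration: Group 2 − 30 → 5937
Giving 4617 / 5937 / 5145 / 6999 / 11901.
After projecting period 3:
Births: 5937 × 0.498 = 2957 ; 5145 × 0.265 = 1363 → total 4320
Group 2: 4617 × 0.982 = 4534
Group 3: 5937 × 0.958 = 5688
Group 4: 5145 × 0.955 = 4913
Group 5: 6999 × 0.978 + 11901 × 0.426 = 6845 + 5070 = 11915
Net migration: Group 2 − 30 → 4504
Giving 4320 / 4504 / 5688 / 4913 / 11915.
Total after period 3: 4320 + 4504 + 5688 + 4913 + 11915 = 31340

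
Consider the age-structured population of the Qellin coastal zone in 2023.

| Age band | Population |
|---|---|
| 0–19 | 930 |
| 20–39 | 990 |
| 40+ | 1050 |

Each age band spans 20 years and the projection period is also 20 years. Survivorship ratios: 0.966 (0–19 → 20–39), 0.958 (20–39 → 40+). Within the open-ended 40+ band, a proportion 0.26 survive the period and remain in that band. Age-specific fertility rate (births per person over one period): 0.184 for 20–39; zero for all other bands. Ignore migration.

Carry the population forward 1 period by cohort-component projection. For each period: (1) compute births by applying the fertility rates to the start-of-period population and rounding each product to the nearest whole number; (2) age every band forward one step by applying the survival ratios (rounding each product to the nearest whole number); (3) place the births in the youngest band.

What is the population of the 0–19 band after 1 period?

182

Numbering the bands 1..3 from youngest to oldest:
[period 1]
Births: 990 × 0.184 = 182
Band 2: 930 × 0.966 = 898
Band 3: 990 × 0.958 + 1050 × 0.26 = 948 + 273 = 1221
Population now: 0–19=182, 20–39=898, 40+=1221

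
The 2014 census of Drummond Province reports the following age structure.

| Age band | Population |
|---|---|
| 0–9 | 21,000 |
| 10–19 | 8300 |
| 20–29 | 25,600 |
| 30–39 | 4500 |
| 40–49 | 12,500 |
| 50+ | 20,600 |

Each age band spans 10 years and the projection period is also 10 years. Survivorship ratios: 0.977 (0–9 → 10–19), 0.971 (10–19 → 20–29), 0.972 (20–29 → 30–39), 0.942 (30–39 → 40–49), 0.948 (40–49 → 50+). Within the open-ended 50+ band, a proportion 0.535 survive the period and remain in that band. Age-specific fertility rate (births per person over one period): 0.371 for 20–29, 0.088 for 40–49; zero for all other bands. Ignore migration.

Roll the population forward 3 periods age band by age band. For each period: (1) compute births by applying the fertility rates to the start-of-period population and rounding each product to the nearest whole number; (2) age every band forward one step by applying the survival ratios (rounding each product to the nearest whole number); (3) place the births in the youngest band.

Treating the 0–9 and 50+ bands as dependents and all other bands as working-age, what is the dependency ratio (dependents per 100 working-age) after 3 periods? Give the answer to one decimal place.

Numbering the bands 1..6 from youngest to oldest:
Period 1.
Births: 25600 * 0.371 = 9498  |  12500 * 0.088 = 1100 ⇒ total 10598
Band 2: 21000 * 0.977 = 20517
Band 3: 8300 * 0.971 = 8059
Band 4: 25600 * 0.972 = 24883
Band 5: 4500 * 0.942 = 4239
Band 6: 12500 * 0.948 + 20600 * 0.535 = 11850 + 11021 = 22871
→ [10598, 20517, 8059, 24883, 4239, 22871]
Period 2.
Births: 8059 * 0.371 = 2990  |  4239 * 0.088 = 373 ⇒ total 3363
Band 2: 10598 * 0.977 = 10354
Band 3: 20517 * 0.971 = 19922
Band 4: 8059 * 0.972 = 7833
Band 5: 24883 * 0.942 = 23440
Band 6: 4239 * 0.948 + 22871 * 0.535 = 4019 + 12236 = 16255
→ [3363, 10354, 19922, 7833, 23440, 16255]
Period 3.
Births: 19922 * 0.371 = 7391  |  23440 * 0.088 = 2063 ⇒ total 9454
Band 2: 3363 * 0.977 = 3286
Band 3: 10354 * 0.971 = 10054
Band 4: 19922 * 0.972 = 19364
Band 5: 7833 * 0.942 = 7379
Band 6: 23440 * 0.948 + 16255 * 0.535 = 22221 + 8696 = 30917
→ [9454, 3286, 10054, 19364, 7379, 30917]
Dependents (band 0–9 + band 50+) = 9454 + 30917 = 40371; working-age = 40083; ratio = 40371/40083 × 100 = 100.7

100.7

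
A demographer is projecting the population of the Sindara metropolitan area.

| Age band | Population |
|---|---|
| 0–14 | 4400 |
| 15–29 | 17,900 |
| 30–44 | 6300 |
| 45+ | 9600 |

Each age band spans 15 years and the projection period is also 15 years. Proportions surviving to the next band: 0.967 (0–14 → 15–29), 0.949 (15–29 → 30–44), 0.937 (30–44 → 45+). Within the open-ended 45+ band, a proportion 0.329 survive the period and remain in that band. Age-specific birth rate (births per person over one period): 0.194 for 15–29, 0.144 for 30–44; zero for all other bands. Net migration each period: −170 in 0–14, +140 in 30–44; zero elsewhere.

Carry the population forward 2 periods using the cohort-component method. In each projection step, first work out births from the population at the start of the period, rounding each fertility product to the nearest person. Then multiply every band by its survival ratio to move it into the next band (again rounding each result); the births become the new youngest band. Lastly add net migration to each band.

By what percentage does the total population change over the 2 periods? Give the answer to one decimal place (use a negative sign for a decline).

-20.4

Numbering the groups 1..4 from youngest to oldest:
Period 1:
Births: 17900 × 0.194 = 3473  |  6300 × 0.144 = 907 ⇒ total 4380
Group 2: 4400 × 0.967 = 4255
Group 3: 17900 × 0.949 = 16987
Group 4: 6300 × 0.937 + 9600 × 0.329 = 5903 + 3158 = 9061
Net migration: Group 1 − 170 → 4210; Group 3 + 140 → 17127
End of period: [4210, 4255, 17127, 9061]
Period 2:
Births: 4255 × 0.194 = 825  |  17127 × 0.144 = 2466 ⇒ total 3291
Group 2: 4210 × 0.967 = 4071
Group 3: 4255 × 0.949 = 4038
Group 4: 17127 × 0.937 + 9061 × 0.329 = 16048 + 2981 = 19029
Net migration: Group 1 − 170 → 3121; Group 3 + 140 → 4178
End of period: [3121, 4071, 4178, 19029]
Total: 38200 → 30399; change = -7801; percentage change = -20.4%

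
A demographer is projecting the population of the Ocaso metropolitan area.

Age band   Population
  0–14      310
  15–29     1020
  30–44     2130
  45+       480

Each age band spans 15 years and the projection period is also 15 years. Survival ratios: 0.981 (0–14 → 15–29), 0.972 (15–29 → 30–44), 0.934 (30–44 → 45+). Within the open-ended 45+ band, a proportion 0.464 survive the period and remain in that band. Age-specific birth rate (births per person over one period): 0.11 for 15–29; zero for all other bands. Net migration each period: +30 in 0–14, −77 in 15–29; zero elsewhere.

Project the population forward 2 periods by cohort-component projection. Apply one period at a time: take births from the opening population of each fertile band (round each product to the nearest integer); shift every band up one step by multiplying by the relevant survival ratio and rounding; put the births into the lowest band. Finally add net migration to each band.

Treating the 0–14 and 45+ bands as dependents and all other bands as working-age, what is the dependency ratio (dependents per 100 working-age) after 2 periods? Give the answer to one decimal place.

709.2

Period 1.
Births: 1020 × 0.11 = 112
15–29: 310 × 0.981 = 304
30–44: 1020 × 0.972 = 991
45+: 2130 × 0.934 + 480 × 0.464 = 1989 + 223 = 2212
Net migration: 0–14 + 30 → 142; 15–29 − 77 → 227
Population now: 0–14=142, 15–29=227, 30–44=991, 45+=2212
Period 2.
Births: 227 × 0.11 = 25
15–29: 142 × 0.981 = 139
30–44: 227 × 0.972 = 221
45+: 991 × 0.934 + 2212 × 0.464 = 926 + 1026 = 1952
Net migration: 0–14 + 30 → 55; 15–29 − 77 → 62
Population now: 0–14=55, 15–29=62, 30–44=221, 45+=1952
Dependents (band 0–14 + band 45+) = 55 + 1952 = 2007; working-age = 283; ratio = 2007/283 × 100 = 709.2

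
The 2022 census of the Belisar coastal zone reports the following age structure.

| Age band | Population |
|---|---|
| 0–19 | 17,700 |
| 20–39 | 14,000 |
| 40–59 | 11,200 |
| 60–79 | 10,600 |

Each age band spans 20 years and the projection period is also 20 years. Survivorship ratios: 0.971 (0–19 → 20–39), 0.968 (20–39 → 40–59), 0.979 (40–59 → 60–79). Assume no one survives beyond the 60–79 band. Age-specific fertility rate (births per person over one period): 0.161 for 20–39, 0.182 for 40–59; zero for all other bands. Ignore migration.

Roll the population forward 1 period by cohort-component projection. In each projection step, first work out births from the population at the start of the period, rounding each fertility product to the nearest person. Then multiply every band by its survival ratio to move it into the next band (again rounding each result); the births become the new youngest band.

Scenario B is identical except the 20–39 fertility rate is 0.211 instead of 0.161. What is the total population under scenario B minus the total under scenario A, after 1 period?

(Bands numbered youngest = 1 to oldest = 4.)
— Period 1 —
Births: 14000 × 0.161 = 2254 ; 11200 × 0.182 = 2038 — total 4292
Band 2: 17700 × 0.971 = 17187
Band 3: 14000 × 0.968 = 13552
Band 4: 11200 × 0.979 = 10965
Giving 4292 / 17187 / 13552 / 10965.
Scenario A total after 1 period: 45996
Scenario B projection —
— Period 1 —
Births: 14000 × 0.211 = 2954 ; 11200 × 0.182 = 2038 — total 4992
Band 2: 17700 × 0.971 = 17187
Band 3: 14000 × 0.968 = 13552
Band 4: 11200 × 0.979 = 10965
Giving 4992 / 17187 / 13552 / 10965.
Scenario B total after 1 period: 46696
Difference B − A = 46696 − 45996 = 700

700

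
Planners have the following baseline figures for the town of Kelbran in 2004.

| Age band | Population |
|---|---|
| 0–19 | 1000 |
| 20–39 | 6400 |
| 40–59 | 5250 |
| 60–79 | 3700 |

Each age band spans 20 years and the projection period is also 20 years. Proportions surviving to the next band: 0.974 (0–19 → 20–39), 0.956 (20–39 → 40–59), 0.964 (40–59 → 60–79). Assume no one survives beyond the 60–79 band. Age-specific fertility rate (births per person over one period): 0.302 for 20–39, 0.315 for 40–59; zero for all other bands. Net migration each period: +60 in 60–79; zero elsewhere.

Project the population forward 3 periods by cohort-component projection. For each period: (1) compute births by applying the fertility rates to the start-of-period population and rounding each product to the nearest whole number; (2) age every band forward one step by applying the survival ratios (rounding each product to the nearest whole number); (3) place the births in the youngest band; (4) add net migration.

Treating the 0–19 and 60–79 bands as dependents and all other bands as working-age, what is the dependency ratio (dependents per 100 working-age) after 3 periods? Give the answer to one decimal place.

Let band 1 be 0–19 through band 4 = 60–79.
— Period 1 —
Births: 6400 * 0.302 = 1933 ; 5250 * 0.315 = 1654 ⇒ total 3587
Band 2: 1000 * 0.974 = 974
Band 3: 6400 * 0.956 = 6118
Band 4: 5250 * 0.964 = 5061
Net migration: Band 4 + 60 → 5121
Population now: 0–19=3587, 20–39=974, 40–59=6118, 60–79=5121
— Period 2 —
Births: 974 * 0.302 = 294 ; 6118 * 0.315 = 1927 ⇒ total 2221
Band 2: 3587 * 0.974 = 3494
Band 3: 974 * 0.956 = 931
Band 4: 6118 * 0.964 = 5898
Net migration: Band 4 + 60 → 5958
Population now: 0–19=2221, 20–39=3494, 40–59=931, 60–79=5958
— Period 3 —
Births: 3494 * 0.302 = 1055 ; 931 * 0.315 = 293 ⇒ total 1348
Band 2: 2221 * 0.974 = 2163
Band 3: 3494 * 0.956 = 3340
Band 4: 931 * 0.964 = 897
Net migration: Band 4 + 60 → 957
Population now: 0–19=1348, 20–39=2163, 40–59=3340, 60–79=957
Dependents (band 0–19 + band 60–79) = 1348 + 957 = 2305; working-age = 5503; ratio = 2305/5503 × 100 = 41.9

41.9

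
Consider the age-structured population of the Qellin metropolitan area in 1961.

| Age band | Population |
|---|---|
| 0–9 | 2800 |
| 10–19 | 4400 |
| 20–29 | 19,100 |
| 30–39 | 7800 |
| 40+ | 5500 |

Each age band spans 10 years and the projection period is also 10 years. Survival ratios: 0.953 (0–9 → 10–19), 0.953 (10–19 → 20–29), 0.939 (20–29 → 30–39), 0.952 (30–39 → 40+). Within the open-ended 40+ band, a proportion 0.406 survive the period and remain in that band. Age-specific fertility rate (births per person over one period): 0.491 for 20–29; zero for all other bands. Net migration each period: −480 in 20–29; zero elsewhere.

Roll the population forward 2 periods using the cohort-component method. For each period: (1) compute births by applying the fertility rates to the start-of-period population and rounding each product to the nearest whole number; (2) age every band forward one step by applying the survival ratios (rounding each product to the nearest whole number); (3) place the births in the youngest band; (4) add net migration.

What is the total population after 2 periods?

— Period 1 —
Births: 19100 × 0.491 = 9378
10–19: 2800 × 0.953 = 2668
20–29: 4400 × 0.953 = 4193
30–39: 19100 × 0.939 = 17935
40+: 7800 × 0.952 + 5500 × 0.406 = 7426 + 2233 = 9659
Net migration: 20–29 − 480 → 3713
End of period: [9378, 2668, 3713, 17935, 9659]
— Period 2 —
Births: 3713 × 0.491 = 1823
10–19: 9378 × 0.953 = 8937
20–29: 2668 × 0.953 = 2543
30–39: 3713 × 0.939 = 3487
40+: 17935 × 0.952 + 9659 × 0.406 = 17074 + 3922 = 20996
Net migration: 20–29 − 480 → 2063
End of period: [1823, 8937, 2063, 3487, 20996]
Total after period 2: 1823 + 8937 + 2063 + 3487 + 20996 = 37306

37306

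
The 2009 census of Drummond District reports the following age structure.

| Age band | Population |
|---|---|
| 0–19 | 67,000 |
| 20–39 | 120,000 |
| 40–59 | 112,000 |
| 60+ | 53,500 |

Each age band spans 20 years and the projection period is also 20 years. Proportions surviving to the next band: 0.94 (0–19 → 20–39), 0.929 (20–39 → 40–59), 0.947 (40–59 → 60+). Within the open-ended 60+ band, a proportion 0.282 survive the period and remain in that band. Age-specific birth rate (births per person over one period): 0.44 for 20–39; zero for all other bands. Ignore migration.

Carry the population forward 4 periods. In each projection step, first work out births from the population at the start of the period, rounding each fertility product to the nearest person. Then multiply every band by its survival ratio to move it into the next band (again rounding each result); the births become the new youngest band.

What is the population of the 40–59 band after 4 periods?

Numbering the bands 1..4 from youngest to oldest:
After projecting period 1:
Births: 120000 * 0.44 = 52800
Band 2: 67000 * 0.94 = 62980
Band 3: 120000 * 0.929 = 111480
Band 4: 112000 * 0.947 + 53500 * 0.282 = 106064 + 15087 = 121151
→ [52800, 62980, 111480, 121151]
After projecting period 2:
Births: 62980 * 0.44 = 27711
Band 2: 52800 * 0.94 = 49632
Band 3: 62980 * 0.929 = 58508
Band 4: 111480 * 0.947 + 121151 * 0.282 = 105572 + 34165 = 139737
→ [27711, 49632, 58508, 139737]
After projecting period 3:
Births: 49632 * 0.44 = 21838
Band 2: 27711 * 0.94 = 26048
Band 3: 49632 * 0.929 = 46108
Band 4: 58508 * 0.947 + 139737 * 0.282 = 55407 + 39406 = 94813
→ [21838, 26048, 46108, 94813]
After projecting period 4:
Births: 26048 * 0.44 = 11461
Band 2: 21838 * 0.94 = 20528
Band 3: 26048 * 0.929 = 24199
Band 4: 46108 * 0.947 + 94813 * 0.282 = 43664 + 26737 = 70401
→ [11461, 20528, 24199, 70401]

24199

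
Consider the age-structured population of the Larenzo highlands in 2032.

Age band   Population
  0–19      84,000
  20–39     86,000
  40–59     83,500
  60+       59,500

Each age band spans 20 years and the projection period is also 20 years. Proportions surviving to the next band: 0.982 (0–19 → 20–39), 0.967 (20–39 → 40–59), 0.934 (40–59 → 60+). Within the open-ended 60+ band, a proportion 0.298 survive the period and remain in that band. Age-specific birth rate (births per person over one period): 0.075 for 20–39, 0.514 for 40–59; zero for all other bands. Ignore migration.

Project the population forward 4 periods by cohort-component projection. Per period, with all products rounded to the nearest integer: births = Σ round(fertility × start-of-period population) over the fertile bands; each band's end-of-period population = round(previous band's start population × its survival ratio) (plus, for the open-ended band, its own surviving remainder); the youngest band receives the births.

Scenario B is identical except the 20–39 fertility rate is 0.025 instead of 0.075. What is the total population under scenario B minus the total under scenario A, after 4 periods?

-14818

Numbering the bands 1..4 from youngest to oldest:
After projecting period 1:
Births: 86000 × 0.075 = 6450 ; 83500 × 0.514 = 42919 → 49369
Band 2: 84000 × 0.982 = 82488
Band 3: 86000 × 0.967 = 83162
Band 4: 83500 × 0.934 + 59500 × 0.298 = 77989 + 17731 = 95720
End of period: [49369, 82488, 83162, 95720]
After projecting period 2:
Births: 82488 × 0.075 = 6187 ; 83162 × 0.514 = 42745 → 48932
Band 2: 49369 × 0.982 = 48480
Band 3: 82488 × 0.967 = 79766
Band 4: 83162 × 0.934 + 95720 × 0.298 = 77673 + 28525 = 106198
End of period: [48932, 48480, 79766, 106198]
After projecting period 3:
Births: 48480 × 0.075 = 3636 ; 79766 × 0.514 = 41000 → 44636
Band 2: 48932 × 0.982 = 48051
Band 3: 48480 × 0.967 = 46880
Band 4: 79766 × 0.934 + 106198 × 0.298 = 74501 + 31647 = 106148
End of period: [44636, 48051, 46880, 106148]
After projecting period 4:
Births: 48051 × 0.075 = 3604 ; 46880 × 0.514 = 24096 → 27700
Band 2: 44636 × 0.982 = 43833
Band 3: 48051 × 0.967 = 46465
Band 4: 46880 × 0.934 + 106148 × 0.298 = 43786 + 31632 = 75418
End of period: [27700, 43833, 46465, 75418]
Scenario A total after 4 periods: 193416
Scenario B projection —
After projecting period 1:
Births: 86000 × 0.025 = 2150 ; 83500 × 0.514 = 42919 → 45069
Band 2: 84000 × 0.982 = 82488
Band 3: 86000 × 0.967 = 83162
Band 4: 83500 × 0.934 + 59500 × 0.298 = 77989 + 17731 = 95720
End of period: [45069, 82488, 83162, 95720]
After projecting period 2:
Births: 82488 × 0.025 = 2062 ; 83162 × 0.514 = 42745 → 44807
Band 2: 45069 × 0.982 = 44258
Band 3: 82488 × 0.967 = 79766
Band 4: 83162 × 0.934 + 95720 × 0.298 = 77673 + 28525 = 106198
End of period: [44807, 44258, 79766, 106198]
After projecting period 3:
Births: 44258 × 0.025 = 1106 ; 79766 × 0.514 = 41000 → 42106
Band 2: 44807 × 0.982 = 44000
Band 3: 44258 × 0.967 = 42797
Band 4: 79766 × 0.934 + 106198 × 0.298 = 74501 + 31647 = 106148
End of period: [42106, 44000, 42797, 106148]
After projecting period 4:
Births: 44000 × 0.025 = 1100 ; 42797 × 0.514 = 21998 → 23098
Band 2: 42106 × 0.982 = 41348
Band 3: 44000 × 0.967 = 42548
Band 4: 42797 × 0.934 + 106148 × 0.298 = 39972 + 31632 = 71604
End of period: [23098, 41348, 42548, 71604]
Scenario B total after 4 periods: 178598
Difference B − A = 178598 − 193416 = -14818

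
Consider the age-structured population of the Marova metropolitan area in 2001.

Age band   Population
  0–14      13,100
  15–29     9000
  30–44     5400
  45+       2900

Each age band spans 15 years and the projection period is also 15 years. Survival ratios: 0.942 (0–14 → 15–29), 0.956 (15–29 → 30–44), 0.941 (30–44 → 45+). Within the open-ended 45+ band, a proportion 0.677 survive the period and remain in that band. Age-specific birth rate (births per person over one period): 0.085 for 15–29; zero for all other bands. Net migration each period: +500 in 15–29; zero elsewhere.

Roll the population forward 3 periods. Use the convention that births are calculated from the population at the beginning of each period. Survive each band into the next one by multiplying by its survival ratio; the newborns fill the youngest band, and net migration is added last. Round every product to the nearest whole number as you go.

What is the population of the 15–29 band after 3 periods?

— Period 1 —
Births: 9000 × 0.085 = 765
15–29: 13100 × 0.942 = 12340
30–44: 9000 × 0.956 = 8604
45+: 5400 × 0.941 + 2900 × 0.677 = 5081 + 1963 = 7044
Net migration: 15–29 + 500 → 12840
Giving 765 / 12840 / 8604 / 7044.
— Period 2 —
Births: 12840 × 0.085 = 1091
15–29: 765 × 0.942 = 721
30–44: 12840 × 0.956 = 12275
45+: 8604 × 0.941 + 7044 × 0.677 = 8096 + 4769 = 12865
Net migration: 15–29 + 500 → 1221
Giving 1091 / 1221 / 12275 / 12865.
— Period 3 —
Births: 1221 × 0.085 = 104
15–29: 1091 × 0.942 = 1028
30–44: 1221 × 0.956 = 1167
45+: 12275 × 0.941 + 12865 × 0.677 = 11551 + 8710 = 20261
Net migration: 15–29 + 500 → 1528
Giving 104 / 1528 / 1167 / 20261.

1528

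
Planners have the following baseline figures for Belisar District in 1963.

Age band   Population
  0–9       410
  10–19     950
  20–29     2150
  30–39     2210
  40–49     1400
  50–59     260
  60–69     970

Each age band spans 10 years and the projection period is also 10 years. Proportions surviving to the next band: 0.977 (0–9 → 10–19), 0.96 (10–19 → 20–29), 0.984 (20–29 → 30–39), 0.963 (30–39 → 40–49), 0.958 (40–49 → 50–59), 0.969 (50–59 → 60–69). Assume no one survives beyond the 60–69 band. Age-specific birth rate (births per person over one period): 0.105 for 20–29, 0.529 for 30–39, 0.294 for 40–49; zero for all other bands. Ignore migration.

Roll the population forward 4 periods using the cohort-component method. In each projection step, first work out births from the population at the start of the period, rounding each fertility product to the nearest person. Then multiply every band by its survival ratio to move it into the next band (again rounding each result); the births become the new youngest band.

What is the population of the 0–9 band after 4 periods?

632

Numbering the groups 1..7 from youngest to oldest:
[period 1]
Births: 2150 × 0.105 = 226 ; 2210 × 0.529 = 1169 ; 1400 × 0.294 = 412 → 1807
Group 2: 410 × 0.977 = 401
Group 3: 950 × 0.96 = 912
Group 4: 2150 × 0.984 = 2116
Group 5: 2210 × 0.963 = 2128
Group 6: 1400 × 0.958 = 1341
Group 7: 260 × 0.969 = 252
Giving 1807 / 401 / 912 / 2116 / 2128 / 1341 / 252.
[period 2]
Births: 912 × 0.105 = 96 ; 2116 × 0.529 = 1119 ; 2128 × 0.294 = 626 → 1841
Group 2: 1807 × 0.977 = 1765
Group 3: 401 × 0.96 = 385
Group 4: 912 × 0.984 = 897
Group 5: 2116 × 0.963 = 2038
Group 6: 2128 × 0.958 = 2039
Group 7: 1341 × 0.969 = 1299
Giving 1841 / 1765 / 385 / 897 / 2038 / 2039 / 1299.
[period 3]
Births: 385 × 0.105 = 40 ; 897 × 0.529 = 475 ; 2038 × 0.294 = 599 → 1114
Group 2: 1841 × 0.977 = 1799
Group 3: 1765 × 0.96 = 1694
Group 4: 385 × 0.984 = 379
Group 5: 897 × 0.963 = 864
Group 6: 2038 × 0.958 = 1952
Group 7: 2039 × 0.969 = 1976
Giving 1114 / 1799 / 1694 / 379 / 864 / 1952 / 1976.
[period 4]
Births: 1694 × 0.105 = 178 ; 379 × 0.529 = 200 ; 864 × 0.294 = 254 → 632
Group 2: 1114 × 0.977 = 1088
Group 3: 1799 × 0.96 = 1727
Group 4: 1694 × 0.984 = 1667
Group 5: 379 × 0.963 = 365
Group 6: 864 × 0.958 = 828
Group 7: 1952 × 0.969 = 1891
Giving 632 / 1088 / 1727 / 1667 / 365 / 828 / 1891.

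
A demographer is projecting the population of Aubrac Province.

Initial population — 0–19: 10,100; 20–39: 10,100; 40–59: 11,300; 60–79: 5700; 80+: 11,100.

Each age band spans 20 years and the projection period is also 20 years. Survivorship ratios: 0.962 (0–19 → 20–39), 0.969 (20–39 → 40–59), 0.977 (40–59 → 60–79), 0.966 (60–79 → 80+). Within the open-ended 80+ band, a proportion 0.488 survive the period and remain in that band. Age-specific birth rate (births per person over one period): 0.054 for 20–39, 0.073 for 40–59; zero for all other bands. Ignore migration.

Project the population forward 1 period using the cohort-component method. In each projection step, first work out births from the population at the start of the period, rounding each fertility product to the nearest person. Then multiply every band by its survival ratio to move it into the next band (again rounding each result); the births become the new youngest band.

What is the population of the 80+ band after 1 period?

10923

(Bands numbered youngest = 1 to oldest = 5.)
After projecting period 1:
Births: 10100 × 0.054 = 545 ; 11300 × 0.073 = 825 → total 1370
Band 2: 10100 × 0.962 = 9716
Band 3: 10100 × 0.969 = 9787
Band 4: 11300 × 0.977 = 11040
Band 5: 5700 × 0.966 + 11100 × 0.488 = 5506 + 5417 = 10923
→ [1370, 9716, 9787, 11040, 10923]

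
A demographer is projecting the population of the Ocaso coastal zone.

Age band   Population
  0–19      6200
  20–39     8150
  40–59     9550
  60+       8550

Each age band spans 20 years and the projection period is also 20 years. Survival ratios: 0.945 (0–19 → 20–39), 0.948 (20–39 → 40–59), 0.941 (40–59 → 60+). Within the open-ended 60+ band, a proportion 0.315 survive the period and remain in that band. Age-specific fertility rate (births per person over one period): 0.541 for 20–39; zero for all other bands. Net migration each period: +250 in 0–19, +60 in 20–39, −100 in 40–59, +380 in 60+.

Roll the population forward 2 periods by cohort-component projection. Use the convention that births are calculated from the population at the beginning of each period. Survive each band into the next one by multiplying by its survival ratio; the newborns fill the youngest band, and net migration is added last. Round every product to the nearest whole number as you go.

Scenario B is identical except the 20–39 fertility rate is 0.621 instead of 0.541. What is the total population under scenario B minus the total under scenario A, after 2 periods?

1090

Let group 1 be 0–19 through group 4 = 60+.
— Period 1 —
Births: 8150 * 0.541 = 4409
Group 2: 6200 * 0.945 = 5859
Group 3: 8150 * 0.948 = 7726
Group 4: 9550 * 0.941 + 8550 * 0.315 = 8987 + 2693 = 11680
Net migration: Group 1 + 250 → 4659; Group 2 + 60 → 5919; Group 3 − 100 → 7626; Group 4 + 380 → 12060
Giving 4659 / 5919 / 7626 / 12060.
— Period 2 —
Births: 5919 * 0.541 = 3202
Group 2: 4659 * 0.945 = 4403
Group 3: 5919 * 0.948 = 5611
Group 4: 7626 * 0.941 + 12060 * 0.315 = 7176 + 3799 = 10975
Net migration: Group 1 + 250 → 3452; Group 2 + 60 → 4463; Group 3 − 100 → 5511; Group 4 + 380 → 11355
Giving 3452 / 4463 / 5511 / 11355.
Scenario A total after 2 periods: 24781
Scenario B projection —
— Period 1 —
Births: 8150 * 0.621 = 5061
Group 2: 6200 * 0.945 = 5859
Group 3: 8150 * 0.948 = 7726
Group 4: 9550 * 0.941 + 8550 * 0.315 = 8987 + 2693 = 11680
Net migration: Group 1 + 250 → 5311; Group 2 + 60 → 5919; Group 3 − 100 → 7626; Group 4 + 380 → 12060
Giving 5311 / 5919 / 7626 / 12060.
— Period 2 —
Births: 5919 * 0.621 = 3676
Group 2: 5311 * 0.945 = 5019
Group 3: 5919 * 0.948 = 5611
Group 4: 7626 * 0.941 + 12060 * 0.315 = 7176 + 3799 = 10975
Net migration: Group 1 + 250 → 3926; Group 2 + 60 → 5079; Group 3 − 100 → 5511; Group 4 + 380 → 11355
Giving 3926 / 5079 / 5511 / 11355.
Scenario B total after 2 periods: 25871
Difference B − A = 25871 − 24781 = 1090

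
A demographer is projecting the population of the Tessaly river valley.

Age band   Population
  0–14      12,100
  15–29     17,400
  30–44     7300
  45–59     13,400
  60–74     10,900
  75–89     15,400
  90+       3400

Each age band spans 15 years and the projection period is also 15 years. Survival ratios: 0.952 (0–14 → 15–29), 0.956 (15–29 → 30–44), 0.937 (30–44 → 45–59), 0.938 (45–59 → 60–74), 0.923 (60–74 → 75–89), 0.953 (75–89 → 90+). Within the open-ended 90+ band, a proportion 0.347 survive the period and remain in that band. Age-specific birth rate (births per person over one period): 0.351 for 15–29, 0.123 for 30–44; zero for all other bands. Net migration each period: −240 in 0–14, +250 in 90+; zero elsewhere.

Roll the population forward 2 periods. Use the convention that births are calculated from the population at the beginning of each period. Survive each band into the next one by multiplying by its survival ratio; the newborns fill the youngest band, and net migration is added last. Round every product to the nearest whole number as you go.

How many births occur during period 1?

Period 1:
Births: 17400 × 0.351 = 6107, 7300 × 0.123 = 898 ⇒ total 7005
15–29: 12100 × 0.952 = 11519
30–44: 17400 × 0.956 = 16634
45–59: 7300 × 0.937 = 6840
60–74: 13400 × 0.938 = 12569
75–89: 10900 × 0.923 = 10061
90+: 15400 × 0.953 + 3400 × 0.347 = 14676 + 1180 = 15856
Net migration: 0–14 − 240 → 6765; 90+ + 250 → 16106
Giving 6765 / 11519 / 16634 / 6840 / 12569 / 10061 / 16106.

7005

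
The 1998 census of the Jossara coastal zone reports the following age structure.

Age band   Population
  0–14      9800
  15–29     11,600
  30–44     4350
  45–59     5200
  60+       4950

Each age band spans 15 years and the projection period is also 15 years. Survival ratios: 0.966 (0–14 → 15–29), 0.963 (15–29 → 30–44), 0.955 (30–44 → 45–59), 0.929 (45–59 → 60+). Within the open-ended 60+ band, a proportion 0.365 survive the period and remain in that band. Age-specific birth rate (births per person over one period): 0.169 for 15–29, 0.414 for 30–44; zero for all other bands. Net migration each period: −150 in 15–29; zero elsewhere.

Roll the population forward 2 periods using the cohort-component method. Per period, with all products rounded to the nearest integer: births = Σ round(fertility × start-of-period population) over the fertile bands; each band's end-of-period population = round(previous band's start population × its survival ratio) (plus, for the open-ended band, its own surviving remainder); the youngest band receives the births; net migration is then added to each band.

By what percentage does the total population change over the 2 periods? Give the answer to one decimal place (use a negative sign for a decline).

-0.8

— Period 1 —
Births: 11600 * 0.169 = 1960 ; 4350 * 0.414 = 1801 ⇒ total 3761
15–29: 9800 * 0.966 = 9467
30–44: 11600 * 0.963 = 11171
45–59: 4350 * 0.955 = 4154
60+: 5200 * 0.929 + 4950 * 0.365 = 4831 + 1807 = 6638
Net migration: 15–29 − 150 → 9317
→ [3761, 9317, 11171, 4154, 6638]
— Period 2 —
Births: 9317 * 0.169 = 1575 ; 11171 * 0.414 = 4625 ⇒ total 6200
15–29: 3761 * 0.966 = 3633
30–44: 9317 * 0.963 = 8972
45–59: 11171 * 0.955 = 10668
60+: 4154 * 0.929 + 6638 * 0.365 = 3859 + 2423 = 6282
Net migration: 15–29 − 150 → 3483
→ [6200, 3483, 8972, 10668, 6282]
Total: 35900 → 35605; change = -295; percentage change = -0.8%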